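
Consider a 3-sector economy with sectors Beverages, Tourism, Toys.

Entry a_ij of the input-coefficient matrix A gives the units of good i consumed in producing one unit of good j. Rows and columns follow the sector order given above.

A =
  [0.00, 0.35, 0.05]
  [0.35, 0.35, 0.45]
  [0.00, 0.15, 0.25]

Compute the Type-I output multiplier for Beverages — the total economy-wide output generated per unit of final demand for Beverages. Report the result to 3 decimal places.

I − A =
  [   1.00    -0.35    -0.05]
  [  -0.35     0.65    -0.45]
  [   0.00    -0.15     0.75]
Cofactors of I−A, C_ij = (−1)^(i+j)·(minor ij) (rows/columns in the sector order above):
  C_11 = (0.65)(0.75) − (-0.45)(-0.15) = 0.4200
  C_12 = −[(-0.35)(0.75) − (-0.45)(0.00)] = 0.2625
  C_13 = (-0.35)(-0.15) − (0.65)(0.00) = 0.0525
  C_21 = −[(-0.35)(0.75) − (-0.05)(-0.15)] = 0.2700
  C_22 = (1.00)(0.75) − (-0.05)(0.00) = 0.7500
  C_23 = −[(1.00)(-0.15) − (-0.35)(0.00)] = 0.1500
  C_31 = (-0.35)(-0.45) − (-0.05)(0.65) = 0.1900
  C_32 = −[(1.00)(-0.45) − (-0.05)(-0.35)] = 0.4675
  C_33 = (1.00)(0.65) − (-0.35)(-0.35) = 0.5275
det(I−A) = Σ_j (I−A)_1j·C_1j = (1.00)(0.4200) + (-0.35)(0.2625) + (-0.05)(0.0525) = 0.3255
adj(I−A) = Cᵀ =
  [ 0.4200   0.2700   0.1900]
  [ 0.2625   0.7500   0.4675]
  [ 0.0525   0.1500   0.5275]
(I − A)⁻¹ = adj(I−A) / det(I−A) ≈
  [   1.2903     0.8295     0.5837]
  [   0.8065     2.3041     1.4363]
  [   0.1613     0.4608     1.6206]
The output multiplier for sector j is the column-j sum of the Leontief inverse (I − A)⁻¹ = adj(I−A) / det(I−A).
Column 1 of adj(I−A): (0.4200, 0.2625, 0.0525); det(I−A) = 0.3255.
m_1 = (0.4200 + 0.2625 + 0.0525) / 0.3255 = 0.735 / 0.3255 ≈ 2.258.

m_1 = 2.258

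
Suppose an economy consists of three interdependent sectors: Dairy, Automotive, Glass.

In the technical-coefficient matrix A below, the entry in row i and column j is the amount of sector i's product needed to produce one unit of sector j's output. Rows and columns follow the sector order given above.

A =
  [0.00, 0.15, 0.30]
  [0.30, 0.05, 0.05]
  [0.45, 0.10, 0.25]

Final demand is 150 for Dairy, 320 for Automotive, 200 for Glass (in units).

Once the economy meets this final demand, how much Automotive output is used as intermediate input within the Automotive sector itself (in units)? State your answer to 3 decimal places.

z_22 = 24.565

I − A =
  [   1.00    -0.15    -0.30]
  [  -0.30     0.95    -0.05]
  [  -0.45    -0.10     0.75]
Cofactors of I−A, C_ij = (−1)^(i+j)·(minor ij) (rows/columns in the sector order above):
  C_11 = (0.95)(0.75) − (-0.05)(-0.10) = 0.7075
  C_12 = −[(-0.30)(0.75) − (-0.05)(-0.45)] = 0.2475
  C_13 = (-0.30)(-0.10) − (0.95)(-0.45) = 0.4575
  C_21 = −[(-0.15)(0.75) − (-0.30)(-0.10)] = 0.1425
  C_22 = (1.00)(0.75) − (-0.30)(-0.45) = 0.6150
  C_23 = −[(1.00)(-0.10) − (-0.15)(-0.45)] = 0.1675
  C_31 = (-0.15)(-0.05) − (-0.30)(0.95) = 0.2925
  C_32 = −[(1.00)(-0.05) − (-0.30)(-0.30)] = 0.1400
  C_33 = (1.00)(0.95) − (-0.15)(-0.30) = 0.9050
det(I−A) = Σ_j (I−A)_1j·C_1j = (1.00)(0.7075) + (-0.15)(0.2475) + (-0.30)(0.4575) = 0.533125
adj(I−A) = Cᵀ =
  [ 0.7075   0.1425   0.2925]
  [ 0.2475   0.6150   0.1400]
  [ 0.4575   0.1675   0.9050]
(I − A)⁻¹ = adj(I−A) / det(I−A) ≈
  [   1.3271     0.2673     0.5487]
  [   0.4642     1.1536     0.2626]
  [   0.8581     0.3142     1.6975]
First solve x = (I − A)⁻¹ d = adj(I−A)·d / det(I−A); in particular x_2 = (0.2475·150 + 0.6150·320 + 0.1400·200) / 0.533125 = 261.925 / 0.533125 ≈ 491.30129.
Intermediate flow from 2 to 2: z_22 = a_22 · x_2 = 0.05 × 261.925 / 0.533125 = 13.09625 / 0.533125 ≈ 24.565.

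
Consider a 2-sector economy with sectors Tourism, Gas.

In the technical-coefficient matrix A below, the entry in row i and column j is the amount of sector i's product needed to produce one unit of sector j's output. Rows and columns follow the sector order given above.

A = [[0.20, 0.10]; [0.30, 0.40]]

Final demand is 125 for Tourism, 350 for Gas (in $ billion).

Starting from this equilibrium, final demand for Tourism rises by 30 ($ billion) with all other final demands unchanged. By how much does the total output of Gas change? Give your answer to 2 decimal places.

Δx_2 = 20.00

I − A =
  [   0.80    -0.10]
  [  -0.30     0.60]
det(I−A) = (0.80)(0.60) − (-0.10)(-0.30) = 0.4500
adj(I−A) = [[0.60, 0.10], [0.30, 0.80]]
(I − A)⁻¹ = adj(I−A) / det(I−A) ≈
  [   1.3333     0.2222]
  [   0.6667     1.7778]
Δx = (I − A)⁻¹ Δd with Δd having +30 in the Tourism component and 0 elsewhere.
So Δx_2 = L_21 · (+30), where L_21 = adj(I−A)_21 / det(I−A) = 0.30 / 0.4500.
Δx_2 = 0.30 × (+30) / 0.4500 = 9.00 / 0.4500 = 20.00.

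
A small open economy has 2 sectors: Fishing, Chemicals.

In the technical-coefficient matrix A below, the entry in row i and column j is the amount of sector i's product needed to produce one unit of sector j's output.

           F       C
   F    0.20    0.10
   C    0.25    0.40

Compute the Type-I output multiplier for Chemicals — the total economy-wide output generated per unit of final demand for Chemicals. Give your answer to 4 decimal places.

I − A =
  [   0.80    -0.10]
  [  -0.25     0.60]
det(I−A) = (0.80)(0.60) − (-0.10)(-0.25) = 0.4550
adj(I−A) = [[0.60, 0.10], [0.25, 0.80]]
(I − A)⁻¹ = adj(I−A) / det(I−A) ≈
  [   1.31868     0.21978]
  [   0.54945     1.75824]
The output multiplier for sector j is the column-j sum of the Leontief inverse (I − A)⁻¹ = adj(I−A) / det(I−A).
Column C of adj(I−A): (0.10, 0.80); det(I−A) = 0.4550.
m_C = (0.10 + 0.80) / 0.4550 = 0.90 / 0.4550 ≈ 1.9780.

m_C = 1.9780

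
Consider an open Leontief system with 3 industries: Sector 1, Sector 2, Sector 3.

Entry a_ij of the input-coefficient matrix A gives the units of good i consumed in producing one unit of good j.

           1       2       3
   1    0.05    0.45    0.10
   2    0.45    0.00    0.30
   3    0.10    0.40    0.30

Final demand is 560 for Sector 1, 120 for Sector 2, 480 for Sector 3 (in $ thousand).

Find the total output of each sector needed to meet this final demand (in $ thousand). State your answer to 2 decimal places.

I − A =
  [   0.95    -0.45    -0.10]
  [  -0.45     1.00    -0.30]
  [  -0.10    -0.40     0.70]
Cofactors of I−A, C_ij = (−1)^(i+j)·(minor ij) (rows/columns in the sector order above):
  C_11 = (1.00)(0.70) − (-0.30)(-0.40) = 0.5800
  C_12 = −[(-0.45)(0.70) − (-0.30)(-0.10)] = 0.3450
  C_13 = (-0.45)(-0.40) − (1.00)(-0.10) = 0.2800
  C_21 = −[(-0.45)(0.70) − (-0.10)(-0.40)] = 0.3550
  C_22 = (0.95)(0.70) − (-0.10)(-0.10) = 0.6550
  C_23 = −[(0.95)(-0.40) − (-0.45)(-0.10)] = 0.4250
  C_31 = (-0.45)(-0.30) − (-0.10)(1.00) = 0.2350
  C_32 = −[(0.95)(-0.30) − (-0.10)(-0.45)] = 0.3300
  C_33 = (0.95)(1.00) − (-0.45)(-0.45) = 0.7475
det(I−A) = Σ_j (I−A)_1j·C_1j = (0.95)(0.5800) + (-0.45)(0.3450) + (-0.10)(0.2800) = 0.36775
adj(I−A) = Cᵀ =
  [ 0.5800   0.3550   0.2350]
  [ 0.3450   0.6550   0.3300]
  [ 0.2800   0.4250   0.7475]
(I − A)⁻¹ = adj(I−A) / det(I−A) ≈
  [   1.5772     0.9653     0.6390]
  [   0.9381     1.7811     0.8973]
  [   0.7614     1.1557     2.0326]
x = (I − A)⁻¹ d = adj(I−A)·d / det(I−A), with det(I−A) = 0.36775:
  x_1 = (0.5800·560 + 0.3550·120 + 0.2350·480) / 0.36775 = 480.20 / 0.36775 ≈ 1305.78
  x_2 = (0.3450·560 + 0.6550·120 + 0.3300·480) / 0.36775 = 430.20 / 0.36775 ≈ 1169.82
  x_3 = (0.2800·560 + 0.4250·120 + 0.7475·480) / 0.36775 = 566.60 / 0.36775 ≈ 1540.72

x_1 = 1305.78, x_2 = 1169.82, x_3 = 1540.72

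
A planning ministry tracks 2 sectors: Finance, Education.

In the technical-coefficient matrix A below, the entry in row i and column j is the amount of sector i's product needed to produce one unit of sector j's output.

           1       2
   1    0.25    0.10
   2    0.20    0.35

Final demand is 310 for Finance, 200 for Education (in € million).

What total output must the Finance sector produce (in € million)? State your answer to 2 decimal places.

x_1 = 473.80

I − A =
  [   0.75    -0.10]
  [  -0.20     0.65]
det(I−A) = (0.75)(0.65) − (-0.10)(-0.20) = 0.4675
adj(I−A) = [[0.65, 0.10], [0.20, 0.75]]
(I − A)⁻¹ = adj(I−A) / det(I−A) ≈
  [   1.3904     0.2139]
  [   0.4278     1.6043]
x = (I − A)⁻¹ d = adj(I−A)·d / det(I−A), with det(I−A) = 0.4675:
  x_1 = (0.65·310 + 0.10·200) / 0.4675 = 221.50 / 0.4675 ≈ 473.80
  x_2 = (0.20·310 + 0.75·200) / 0.4675 = 212.00 / 0.4675 ≈ 453.48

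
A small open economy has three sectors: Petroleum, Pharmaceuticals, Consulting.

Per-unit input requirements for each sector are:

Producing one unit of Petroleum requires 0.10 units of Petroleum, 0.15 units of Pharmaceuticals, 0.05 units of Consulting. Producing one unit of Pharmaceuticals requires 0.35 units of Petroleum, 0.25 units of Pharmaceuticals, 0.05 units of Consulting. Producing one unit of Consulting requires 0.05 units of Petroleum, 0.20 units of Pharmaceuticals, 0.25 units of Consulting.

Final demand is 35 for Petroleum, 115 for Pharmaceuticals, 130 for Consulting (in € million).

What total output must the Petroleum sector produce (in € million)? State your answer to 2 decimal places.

I − A =
  [   0.90    -0.35    -0.05]
  [  -0.15     0.75    -0.20]
  [  -0.05    -0.05     0.75]
Cofactors of I−A, C_ij = (−1)^(i+j)·(minor ij) (rows/columns in the sector order above):
  C_11 = (0.75)(0.75) − (-0.20)(-0.05) = 0.5525
  C_12 = −[(-0.15)(0.75) − (-0.20)(-0.05)] = 0.1225
  C_13 = (-0.15)(-0.05) − (0.75)(-0.05) = 0.0450
  C_21 = −[(-0.35)(0.75) − (-0.05)(-0.05)] = 0.2650
  C_22 = (0.90)(0.75) − (-0.05)(-0.05) = 0.6725
  C_23 = −[(0.90)(-0.05) − (-0.35)(-0.05)] = 0.0625
  C_31 = (-0.35)(-0.20) − (-0.05)(0.75) = 0.1075
  C_32 = −[(0.90)(-0.20) − (-0.05)(-0.15)] = 0.1875
  C_33 = (0.90)(0.75) − (-0.35)(-0.15) = 0.6225
det(I−A) = Σ_j (I−A)_1j·C_1j = (0.90)(0.5525) + (-0.35)(0.1225) + (-0.05)(0.0450) = 0.452125
adj(I−A) = Cᵀ =
  [ 0.5525   0.2650   0.1075]
  [ 0.1225   0.6725   0.1875]
  [ 0.0450   0.0625   0.6225]
(I − A)⁻¹ = adj(I−A) / det(I−A) ≈
  [   1.2220     0.5861     0.2378]
  [   0.2709     1.4874     0.4147]
  [   0.0995     0.1382     1.3768]
x = (I − A)⁻¹ d = adj(I−A)·d / det(I−A), with det(I−A) = 0.452125:
  x_1 = (0.5525·35 + 0.2650·115 + 0.1075·130) / 0.452125 = 63.7875 / 0.452125 ≈ 141.08
  x_2 = (0.1225·35 + 0.6725·115 + 0.1875·130) / 0.452125 = 106.00 / 0.452125 ≈ 234.45
  x_3 = (0.0450·35 + 0.0625·115 + 0.6225·130) / 0.452125 = 89.6875 / 0.452125 ≈ 198.37

x_1 = 141.08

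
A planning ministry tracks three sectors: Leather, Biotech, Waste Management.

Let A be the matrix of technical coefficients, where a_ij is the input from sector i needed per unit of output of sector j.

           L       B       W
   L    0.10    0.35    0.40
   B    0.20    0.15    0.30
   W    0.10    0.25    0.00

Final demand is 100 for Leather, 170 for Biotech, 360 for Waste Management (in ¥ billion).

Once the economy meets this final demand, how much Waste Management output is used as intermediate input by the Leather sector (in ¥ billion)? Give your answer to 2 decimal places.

z_WL = 55.81

I − A =
  [   0.90    -0.35    -0.40]
  [  -0.20     0.85    -0.30]
  [  -0.10    -0.25     1.00]
Cofactors of I−A, C_ij = (−1)^(i+j)·(minor ij) (rows/columns in the sector order above):
  C_11 = (0.85)(1.00) − (-0.30)(-0.25) = 0.7750
  C_12 = −[(-0.20)(1.00) − (-0.30)(-0.10)] = 0.2300
  C_13 = (-0.20)(-0.25) − (0.85)(-0.10) = 0.1350
  C_21 = −[(-0.35)(1.00) − (-0.40)(-0.25)] = 0.4500
  C_22 = (0.90)(1.00) − (-0.40)(-0.10) = 0.8600
  C_23 = −[(0.90)(-0.25) − (-0.35)(-0.10)] = 0.2600
  C_31 = (-0.35)(-0.30) − (-0.40)(0.85) = 0.4450
  C_32 = −[(0.90)(-0.30) − (-0.40)(-0.20)] = 0.3500
  C_33 = (0.90)(0.85) − (-0.35)(-0.20) = 0.6950
det(I−A) = Σ_j (I−A)_1j·C_1j = (0.90)(0.7750) + (-0.35)(0.2300) + (-0.40)(0.1350) = 0.5630
adj(I−A) = Cᵀ =
  [ 0.7750   0.4500   0.4450]
  [ 0.2300   0.8600   0.3500]
  [ 0.1350   0.2600   0.6950]
(I − A)⁻¹ = adj(I−A) / det(I−A) ≈
  [   1.3766     0.7993     0.7904]
  [   0.4085     1.5275     0.6217]
  [   0.2398     0.4618     1.2345]
First solve x = (I − A)⁻¹ d = adj(I−A)·d / det(I−A); in particular x_L = (0.7750·100 + 0.4500·170 + 0.4450·360) / 0.5630 = 314.20 / 0.5630 ≈ 558.0817.
Intermediate flow from W to L: z_WL = a_WL · x_L = 0.10 × 314.20 / 0.5630 = 31.42 / 0.5630 ≈ 55.81.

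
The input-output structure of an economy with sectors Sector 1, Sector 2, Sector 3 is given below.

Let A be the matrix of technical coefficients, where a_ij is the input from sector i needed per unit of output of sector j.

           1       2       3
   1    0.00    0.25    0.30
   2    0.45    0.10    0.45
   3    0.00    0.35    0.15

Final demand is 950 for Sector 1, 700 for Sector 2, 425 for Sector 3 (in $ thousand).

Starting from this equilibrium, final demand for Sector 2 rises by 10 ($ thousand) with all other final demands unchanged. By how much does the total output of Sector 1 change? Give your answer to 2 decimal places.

Δx_1 = 6.83

I − A =
  [   1.00    -0.25    -0.30]
  [  -0.45     0.90    -0.45]
  [   0.00    -0.35     0.85]
Cofactors of I−A, C_ij = (−1)^(i+j)·(minor ij) (rows/columns in the sector order above):
  C_11 = (0.90)(0.85) − (-0.45)(-0.35) = 0.6075
  C_12 = −[(-0.45)(0.85) − (-0.45)(0.00)] = 0.3825
  C_13 = (-0.45)(-0.35) − (0.90)(0.00) = 0.1575
  C_21 = −[(-0.25)(0.85) − (-0.30)(-0.35)] = 0.3175
  C_22 = (1.00)(0.85) − (-0.30)(0.00) = 0.8500
  C_23 = −[(1.00)(-0.35) − (-0.25)(0.00)] = 0.3500
  C_31 = (-0.25)(-0.45) − (-0.30)(0.90) = 0.3825
  C_32 = −[(1.00)(-0.45) − (-0.30)(-0.45)] = 0.5850
  C_33 = (1.00)(0.90) − (-0.25)(-0.45) = 0.7875
det(I−A) = Σ_j (I−A)_1j·C_1j = (1.00)(0.6075) + (-0.25)(0.3825) + (-0.30)(0.1575) = 0.464625
adj(I−A) = Cᵀ =
  [ 0.6075   0.3175   0.3825]
  [ 0.3825   0.8500   0.5850]
  [ 0.1575   0.3500   0.7875]
(I − A)⁻¹ = adj(I−A) / det(I−A) ≈
  [   1.3075     0.6833     0.8232]
  [   0.8232     1.8294     1.2591]
  [   0.3390     0.7533     1.6949]
Δx = (I − A)⁻¹ Δd with Δd having +10 in the Sector 2 component and 0 elsewhere.
So Δx_1 = L_12 · (+10), where L_12 = adj(I−A)_12 / det(I−A) = 0.3175 / 0.464625.
Δx_1 = 0.3175 × (+10) / 0.464625 = 3.175 / 0.464625 ≈ 6.83.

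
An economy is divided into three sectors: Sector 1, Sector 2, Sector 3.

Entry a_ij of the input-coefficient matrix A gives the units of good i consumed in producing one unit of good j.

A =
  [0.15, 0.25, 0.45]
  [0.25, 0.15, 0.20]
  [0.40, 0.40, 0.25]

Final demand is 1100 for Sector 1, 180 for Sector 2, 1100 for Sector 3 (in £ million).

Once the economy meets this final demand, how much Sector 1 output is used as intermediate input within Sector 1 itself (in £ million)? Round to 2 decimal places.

I − A =
  [   0.85    -0.25    -0.45]
  [  -0.25     0.85    -0.20]
  [  -0.40    -0.40     0.75]
Cofactors of I−A, C_ij = (−1)^(i+j)·(minor ij) (rows/columns in the sector order above):
  C_11 = (0.85)(0.75) − (-0.20)(-0.40) = 0.5575
  C_12 = −[(-0.25)(0.75) − (-0.20)(-0.40)] = 0.2675
  C_13 = (-0.25)(-0.40) − (0.85)(-0.40) = 0.4400
  C_21 = −[(-0.25)(0.75) − (-0.45)(-0.40)] = 0.3675
  C_22 = (0.85)(0.75) − (-0.45)(-0.40) = 0.4575
  C_23 = −[(0.85)(-0.40) − (-0.25)(-0.40)] = 0.4400
  C_31 = (-0.25)(-0.20) − (-0.45)(0.85) = 0.4325
  C_32 = −[(0.85)(-0.20) − (-0.45)(-0.25)] = 0.2825
  C_33 = (0.85)(0.85) − (-0.25)(-0.25) = 0.6600
det(I−A) = Σ_j (I−A)_1j·C_1j = (0.85)(0.5575) + (-0.25)(0.2675) + (-0.45)(0.4400) = 0.2090
adj(I−A) = Cᵀ =
  [ 0.5575   0.3675   0.4325]
  [ 0.2675   0.4575   0.2825]
  [ 0.4400   0.4400   0.6600]
(I − A)⁻¹ = adj(I−A) / det(I−A) ≈
  [   2.6675     1.7584     2.0694]
  [   1.2799     2.1890     1.3517]
  [   2.1053     2.1053     3.1579]
First solve x = (I − A)⁻¹ d = adj(I−A)·d / det(I−A); in particular x_1 = (0.5575·1100 + 0.3675·180 + 0.4325·1100) / 0.2090 = 1155.15 / 0.2090 ≈ 5527.0335.
Intermediate flow from 1 to 1: z_11 = a_11 · x_1 = 0.15 × 1155.15 / 0.2090 = 173.2725 / 0.2090 ≈ 829.06.

z_11 = 829.06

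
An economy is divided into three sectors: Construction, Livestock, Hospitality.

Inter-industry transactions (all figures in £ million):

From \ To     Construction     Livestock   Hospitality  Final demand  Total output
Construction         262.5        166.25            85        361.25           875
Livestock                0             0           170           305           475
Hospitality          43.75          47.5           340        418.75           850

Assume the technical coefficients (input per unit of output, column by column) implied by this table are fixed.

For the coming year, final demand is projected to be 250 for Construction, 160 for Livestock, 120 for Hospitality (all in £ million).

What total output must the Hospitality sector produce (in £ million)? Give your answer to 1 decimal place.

Technical coefficients a_ij = z_ij / X_j:
  a_11 = 262.5/875 = 0.30, a_21 = 0/875 = 0.00, a_31 = 43.75/875 = 0.05
  a_12 = 166.25/475 = 0.35, a_22 = 0/475 = 0.00, a_32 = 47.5/475 = 0.10
  a_13 = 85/850 = 0.10, a_23 = 170/850 = 0.20, a_33 = 340/850 = 0.40
I − A =
  [   0.70    -0.35    -0.10]
  [   0.00     1.00    -0.20]
  [  -0.05    -0.10     0.60]
Cofactors of I−A, C_ij = (−1)^(i+j)·(minor ij) (rows/columns in the sector order above):
  C_11 = (1.00)(0.60) − (-0.20)(-0.10) = 0.5800
  C_12 = −[(0.00)(0.60) − (-0.20)(-0.05)] = 0.0100
  C_13 = (0.00)(-0.10) − (1.00)(-0.05) = 0.0500
  C_21 = −[(-0.35)(0.60) − (-0.10)(-0.10)] = 0.2200
  C_22 = (0.70)(0.60) − (-0.10)(-0.05) = 0.4150
  C_23 = −[(0.70)(-0.10) − (-0.35)(-0.05)] = 0.0875
  C_31 = (-0.35)(-0.20) − (-0.10)(1.00) = 0.1700
  C_32 = −[(0.70)(-0.20) − (-0.10)(0.00)] = 0.1400
  C_33 = (0.70)(1.00) − (-0.35)(0.00) = 0.7000
det(I−A) = Σ_j (I−A)_1j·C_1j = (0.70)(0.5800) + (-0.35)(0.0100) + (-0.10)(0.0500) = 0.3975
adj(I−A) = Cᵀ =
  [ 0.5800   0.2200   0.1700]
  [ 0.0100   0.4150   0.1400]
  [ 0.0500   0.0875   0.7000]
(I − A)⁻¹ = adj(I−A) / det(I−A) ≈
  [   1.4591     0.5535     0.4277]
  [   0.0252     1.0440     0.3522]
  [   0.1258     0.2201     1.7610]
x = (I − A)⁻¹ d = adj(I−A)·d / det(I−A), with det(I−A) = 0.3975:
  x_1 = (0.5800·250 + 0.2200·160 + 0.1700·120) / 0.3975 = 200.60 / 0.3975 ≈ 504.7
  x_2 = (0.0100·250 + 0.4150·160 + 0.1400·120) / 0.3975 = 85.70 / 0.3975 ≈ 215.6
  x_3 = (0.0500·250 + 0.0875·160 + 0.7000·120) / 0.3975 = 110.50 / 0.3975 ≈ 278.0

x_3 = 278.0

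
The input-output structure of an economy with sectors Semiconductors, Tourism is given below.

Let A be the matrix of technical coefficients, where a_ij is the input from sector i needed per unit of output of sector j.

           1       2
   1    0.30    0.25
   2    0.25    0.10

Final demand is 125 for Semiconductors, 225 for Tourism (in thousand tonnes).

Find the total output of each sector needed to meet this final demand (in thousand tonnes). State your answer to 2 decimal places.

I − A =
  [   0.70    -0.25]
  [  -0.25     0.90]
det(I−A) = (0.70)(0.90) − (-0.25)(-0.25) = 0.5675
adj(I−A) = [[0.90, 0.25], [0.25, 0.70]]
(I − A)⁻¹ = adj(I−A) / det(I−A) ≈
  [   1.5859     0.4405]
  [   0.4405     1.2335]
x = (I − A)⁻¹ d = adj(I−A)·d / det(I−A), with det(I−A) = 0.5675:
  x_1 = (0.90·125 + 0.25·225) / 0.5675 = 168.75 / 0.5675 ≈ 297.36
  x_2 = (0.25·125 + 0.70·225) / 0.5675 = 188.75 / 0.5675 ≈ 332.60

x_1 = 297.36, x_2 = 332.60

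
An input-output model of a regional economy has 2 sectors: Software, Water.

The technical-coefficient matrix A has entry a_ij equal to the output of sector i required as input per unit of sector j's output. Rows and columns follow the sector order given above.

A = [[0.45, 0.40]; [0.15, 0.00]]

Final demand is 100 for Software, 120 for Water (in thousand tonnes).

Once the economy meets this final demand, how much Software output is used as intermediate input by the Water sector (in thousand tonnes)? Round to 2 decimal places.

I − A =
  [   0.55    -0.40]
  [  -0.15     1.00]
det(I−A) = (0.55)(1.00) − (-0.40)(-0.15) = 0.4900
adj(I−A) = [[1.00, 0.40], [0.15, 0.55]]
(I − A)⁻¹ = adj(I−A) / det(I−A) ≈
  [   2.0408     0.8163]
  [   0.3061     1.1224]
First solve x = (I − A)⁻¹ d = adj(I−A)·d / det(I−A); in particular x_W = (0.15·100 + 0.55·120) / 0.4900 = 81.00 / 0.4900 ≈ 165.3061.
Intermediate flow from S to W: z_SW = a_SW · x_W = 0.40 × 81.00 / 0.4900 = 32.40 / 0.4900 ≈ 66.12.

z_SW = 66.12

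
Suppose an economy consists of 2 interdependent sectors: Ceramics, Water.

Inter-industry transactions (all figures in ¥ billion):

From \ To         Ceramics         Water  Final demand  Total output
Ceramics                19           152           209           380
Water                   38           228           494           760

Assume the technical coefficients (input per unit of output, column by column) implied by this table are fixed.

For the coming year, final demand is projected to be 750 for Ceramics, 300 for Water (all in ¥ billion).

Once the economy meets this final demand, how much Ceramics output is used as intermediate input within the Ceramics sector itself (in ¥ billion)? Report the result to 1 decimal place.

z_11 = 45.3

Technical coefficients a_ij = z_ij / X_j:
  a_11 = 19/380 = 0.05, a_21 = 38/380 = 0.10
  a_12 = 152/760 = 0.20, a_22 = 228/760 = 0.30
I − A =
  [   0.95    -0.20]
  [  -0.10     0.70]
det(I−A) = (0.95)(0.70) − (-0.20)(-0.10) = 0.6450
adj(I−A) = [[0.70, 0.20], [0.10, 0.95]]
(I − A)⁻¹ = adj(I−A) / det(I−A) ≈
  [   1.0853     0.3101]
  [   0.1550     1.4729]
First solve x = (I − A)⁻¹ d = adj(I−A)·d / det(I−A); in particular x_1 = (0.70·750 + 0.20·300) / 0.6450 = 585.00 / 0.6450 ≈ 906.977.
Intermediate flow from 1 to 1: z_11 = a_11 · x_1 = 0.05 × 585.00 / 0.6450 = 29.25 / 0.6450 ≈ 45.3.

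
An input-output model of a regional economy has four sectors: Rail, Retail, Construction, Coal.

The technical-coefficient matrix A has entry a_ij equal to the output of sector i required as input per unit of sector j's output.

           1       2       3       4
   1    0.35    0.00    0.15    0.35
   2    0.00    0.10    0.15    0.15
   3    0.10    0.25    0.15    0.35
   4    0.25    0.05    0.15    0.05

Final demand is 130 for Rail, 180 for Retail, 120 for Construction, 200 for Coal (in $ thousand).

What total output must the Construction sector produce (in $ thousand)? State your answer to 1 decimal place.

x_3 = 500.8

I − A =
  [   0.65     0.00    -0.15    -0.35]
  [   0.00     0.90    -0.15    -0.15]
  [  -0.10    -0.25     0.85    -0.35]
  [  -0.25    -0.05    -0.15     0.95]
Compute the cofactors C_ij = (−1)^(i+j)·(3×3 minor ij) of I−A; the adjugate is their transpose:
adj(I−A) = Cᵀ =
  [ 0.629250   0.066250   0.177000   0.307500]
  [ 0.061500   0.383750   0.099750   0.120000]
  [ 0.172875   0.145625   0.472125   0.260625]
  [ 0.196125   0.060625   0.126375   0.459375]
det(I−A) = Σ_j (I−A)_1j·C_1j = (0.65)(0.629250) + (0.00)(0.061500) + (-0.15)(0.172875) + (-0.35)(0.196125) = 0.3144375
(I − A)⁻¹ = adj(I−A) / det(I−A) ≈
  [   2.0012     0.2107     0.5629     0.9779]
  [   0.1956     1.2204     0.3172     0.3816]
  [   0.5498     0.4631     1.5015     0.8289]
  [   0.6237     0.1928     0.4019     1.4609]
x = (I − A)⁻¹ d = adj(I−A)·d / det(I−A), with det(I−A) = 0.3144375:
  x_1 = (0.629250·130 + 0.066250·180 + 0.177000·120 + 0.307500·200) / 0.3144375 = 176.4675 / 0.3144375 ≈ 561.2
  x_2 = (0.061500·130 + 0.383750·180 + 0.099750·120 + 0.120000·200) / 0.3144375 = 113.04 / 0.3144375 ≈ 359.5
  x_3 = (0.172875·130 + 0.145625·180 + 0.472125·120 + 0.260625·200) / 0.3144375 = 157.46625 / 0.3144375 ≈ 500.8
  x_4 = (0.196125·130 + 0.060625·180 + 0.126375·120 + 0.459375·200) / 0.3144375 = 143.44875 / 0.3144375 ≈ 456.2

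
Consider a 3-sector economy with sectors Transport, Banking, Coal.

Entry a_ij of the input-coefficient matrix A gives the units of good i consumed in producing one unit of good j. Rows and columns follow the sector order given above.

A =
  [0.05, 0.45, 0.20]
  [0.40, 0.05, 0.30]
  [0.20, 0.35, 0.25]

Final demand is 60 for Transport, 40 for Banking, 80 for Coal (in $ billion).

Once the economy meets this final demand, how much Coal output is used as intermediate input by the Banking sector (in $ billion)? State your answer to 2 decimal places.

z_32 = 77.89

I − A =
  [   0.95    -0.45    -0.20]
  [  -0.40     0.95    -0.30]
  [  -0.20    -0.35     0.75]
Cofactors of I−A, C_ij = (−1)^(i+j)·(minor ij) (rows/columns in the sector order above):
  C_11 = (0.95)(0.75) − (-0.30)(-0.35) = 0.6075
  C_12 = −[(-0.40)(0.75) − (-0.30)(-0.20)] = 0.3600
  C_13 = (-0.40)(-0.35) − (0.95)(-0.20) = 0.3300
  C_21 = −[(-0.45)(0.75) − (-0.20)(-0.35)] = 0.4075
  C_22 = (0.95)(0.75) − (-0.20)(-0.20) = 0.6725
  C_23 = −[(0.95)(-0.35) − (-0.45)(-0.20)] = 0.4225
  C_31 = (-0.45)(-0.30) − (-0.20)(0.95) = 0.3250
  C_32 = −[(0.95)(-0.30) − (-0.20)(-0.40)] = 0.3650
  C_33 = (0.95)(0.95) − (-0.45)(-0.40) = 0.7225
det(I−A) = Σ_j (I−A)_1j·C_1j = (0.95)(0.6075) + (-0.45)(0.3600) + (-0.20)(0.3300) = 0.349125
adj(I−A) = Cᵀ =
  [ 0.6075   0.4075   0.3250]
  [ 0.3600   0.6725   0.3650]
  [ 0.3300   0.4225   0.7225]
(I − A)⁻¹ = adj(I−A) / det(I−A) ≈
  [   1.7401     1.1672     0.9309]
  [   1.0311     1.9262     1.0455]
  [   0.9452     1.2102     2.0695]
First solve x = (I − A)⁻¹ d = adj(I−A)·d / det(I−A); in particular x_2 = (0.3600·60 + 0.6725·40 + 0.3650·80) / 0.349125 = 77.70 / 0.349125 ≈ 222.5564.
Intermediate flow from 3 to 2: z_32 = a_32 · x_2 = 0.35 × 77.70 / 0.349125 = 27.195 / 0.349125 ≈ 77.89.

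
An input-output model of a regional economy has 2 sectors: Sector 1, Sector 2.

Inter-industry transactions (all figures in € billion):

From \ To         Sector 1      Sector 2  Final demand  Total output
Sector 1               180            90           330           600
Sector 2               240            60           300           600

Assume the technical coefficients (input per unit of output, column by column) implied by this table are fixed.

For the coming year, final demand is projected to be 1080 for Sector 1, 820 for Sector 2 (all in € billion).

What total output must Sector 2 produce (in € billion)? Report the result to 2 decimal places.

x_2 = 1764.91

Technical coefficients a_ij = z_ij / X_j:
  a_11 = 180/600 = 0.30, a_21 = 240/600 = 0.40
  a_12 = 90/600 = 0.15, a_22 = 60/600 = 0.10
I − A =
  [   0.70    -0.15]
  [  -0.40     0.90]
det(I−A) = (0.70)(0.90) − (-0.15)(-0.40) = 0.5700
adj(I−A) = [[0.90, 0.15], [0.40, 0.70]]
(I − A)⁻¹ = adj(I−A) / det(I−A) ≈
  [   1.5789     0.2632]
  [   0.7018     1.2281]
x = (I − A)⁻¹ d = adj(I−A)·d / det(I−A), with det(I−A) = 0.5700:
  x_1 = (0.90·1080 + 0.15·820) / 0.5700 = 1095.00 / 0.5700 ≈ 1921.05
  x_2 = (0.40·1080 + 0.70·820) / 0.5700 = 1006.00 / 0.5700 ≈ 1764.91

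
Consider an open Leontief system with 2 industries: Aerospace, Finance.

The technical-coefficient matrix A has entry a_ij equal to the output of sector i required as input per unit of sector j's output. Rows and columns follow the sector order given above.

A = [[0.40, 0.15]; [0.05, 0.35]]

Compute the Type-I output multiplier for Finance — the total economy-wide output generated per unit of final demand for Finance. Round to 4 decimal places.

I − A =
  [   0.60    -0.15]
  [  -0.05     0.65]
det(I−A) = (0.60)(0.65) − (-0.15)(-0.05) = 0.3825
adj(I−A) = [[0.65, 0.15], [0.05, 0.60]]
(I − A)⁻¹ = adj(I−A) / det(I−A) ≈
  [   1.69935     0.39216]
  [   0.13072     1.56863]
The output multiplier for sector j is the column-j sum of the Leontief inverse (I − A)⁻¹ = adj(I−A) / det(I−A).
Column 2 of adj(I−A): (0.15, 0.60); det(I−A) = 0.3825.
m_2 = (0.15 + 0.60) / 0.3825 = 0.75 / 0.3825 ≈ 1.9608.

m_2 = 1.9608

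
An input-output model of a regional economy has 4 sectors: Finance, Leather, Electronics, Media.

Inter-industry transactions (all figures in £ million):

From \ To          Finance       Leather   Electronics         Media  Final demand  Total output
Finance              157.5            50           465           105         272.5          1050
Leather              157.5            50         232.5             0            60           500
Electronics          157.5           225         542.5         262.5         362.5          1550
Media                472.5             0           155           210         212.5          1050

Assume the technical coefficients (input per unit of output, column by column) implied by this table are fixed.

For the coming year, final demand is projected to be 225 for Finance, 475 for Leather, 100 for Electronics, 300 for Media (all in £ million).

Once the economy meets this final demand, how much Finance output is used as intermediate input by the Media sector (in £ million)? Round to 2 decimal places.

z_FM = 114.46

Technical coefficients a_ij = z_ij / X_j:
  a_FF = 157.5/1050 = 0.15, a_LF = 157.5/1050 = 0.15, a_EF = 157.5/1050 = 0.15, a_MF = 472.5/1050 = 0.45
  a_FL = 50/500 = 0.10, a_LL = 50/500 = 0.10, a_EL = 225/500 = 0.45, a_ML = 0/500 = 0.00
  a_FE = 465/1550 = 0.30, a_LE = 232.5/1550 = 0.15, a_EE = 542.5/1550 = 0.35, a_ME = 155/1550 = 0.10
  a_FM = 105/1050 = 0.10, a_LM = 0/1050 = 0.00, a_EM = 262.5/1050 = 0.25, a_MM = 210/1050 = 0.20
I − A =
  [   0.85    -0.10    -0.30    -0.10]
  [  -0.15     0.90    -0.15     0.00]
  [  -0.15    -0.45     0.65    -0.25]
  [  -0.45     0.00    -0.10     0.80]
Compute the cofactors C_ij = (−1)^(i+j)·(3×3 minor ij) of I−A; the adjugate is their transpose:
adj(I−A) = Cᵀ =
  [ 0.391500   0.162000   0.237000   0.123000]
  [ 0.109125   0.320250   0.132750   0.055125]
  [ 0.263250   0.309000   0.559500   0.207750]
  [ 0.253125   0.129750   0.203250   0.367125]
det(I−A) = Σ_j (I−A)_1j·C_1j = (0.85)(0.391500) + (-0.10)(0.109125) + (-0.30)(0.263250) + (-0.10)(0.253125) = 0.217575
(I − A)⁻¹ = adj(I−A) / det(I−A) ≈
  [   1.7994     0.7446     1.0893     0.5653]
  [   0.5016     1.4719     0.6101     0.2534]
  [   1.2099     1.4202     2.5715     0.9548]
  [   1.1634     0.5963     0.9342     1.6873]
First solve x = (I − A)⁻¹ d = adj(I−A)·d / det(I−A); in particular x_M = (0.253125·225 + 0.129750·475 + 0.203250·100 + 0.367125·300) / 0.217575 = 249.046875 / 0.217575 ≈ 1144.6484.
Intermediate flow from F to M: z_FM = a_FM · x_M = 0.10 × 249.046875 / 0.217575 = 24.9046875 / 0.217575 ≈ 114.46.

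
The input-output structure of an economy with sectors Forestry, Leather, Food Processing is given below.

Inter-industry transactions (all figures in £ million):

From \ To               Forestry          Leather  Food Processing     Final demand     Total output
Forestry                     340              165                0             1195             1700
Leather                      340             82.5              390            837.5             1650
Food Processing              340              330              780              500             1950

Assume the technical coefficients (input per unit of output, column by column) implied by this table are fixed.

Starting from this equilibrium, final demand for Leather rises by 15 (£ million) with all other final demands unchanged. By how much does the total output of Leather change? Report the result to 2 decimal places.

Technical coefficients a_ij = z_ij / X_j:
  a_11 = 340/1700 = 0.20, a_21 = 340/1700 = 0.20, a_31 = 340/1700 = 0.20
  a_12 = 165/1650 = 0.10, a_22 = 82.5/1650 = 0.05, a_32 = 330/1650 = 0.20
  a_13 = 0/1950 = 0.00, a_23 = 390/1950 = 0.20, a_33 = 780/1950 = 0.40
I − A =
  [   0.80    -0.10     0.00]
  [  -0.20     0.95    -0.20]
  [  -0.20    -0.20     0.60]
Cofactors of I−A, C_ij = (−1)^(i+j)·(minor ij) (rows/columns in the sector order above):
  C_11 = (0.95)(0.60) − (-0.20)(-0.20) = 0.5300
  C_12 = −[(-0.20)(0.60) − (-0.20)(-0.20)] = 0.1600
  C_13 = (-0.20)(-0.20) − (0.95)(-0.20) = 0.2300
  C_21 = −[(-0.10)(0.60) − (0.00)(-0.20)] = 0.0600
  C_22 = (0.80)(0.60) − (0.00)(-0.20) = 0.4800
  C_23 = −[(0.80)(-0.20) − (-0.10)(-0.20)] = 0.1800
  C_31 = (-0.10)(-0.20) − (0.00)(0.95) = 0.0200
  C_32 = −[(0.80)(-0.20) − (0.00)(-0.20)] = 0.1600
  C_33 = (0.80)(0.95) − (-0.10)(-0.20) = 0.7400
det(I−A) = Σ_j (I−A)_1j·C_1j = (0.80)(0.5300) + (-0.10)(0.1600) + (0.00)(0.2300) = 0.4080
adj(I−A) = Cᵀ =
  [ 0.5300   0.0600   0.0200]
  [ 0.1600   0.4800   0.1600]
  [ 0.2300   0.1800   0.7400]
(I − A)⁻¹ = adj(I−A) / det(I−A) ≈
  [   1.2990     0.1471     0.0490]
  [   0.3922     1.1765     0.3922]
  [   0.5637     0.4412     1.8137]
Δx = (I − A)⁻¹ Δd with Δd having +15 in the Leather component and 0 elsewhere.
So Δx_2 = L_22 · (+15), where L_22 = adj(I−A)_22 / det(I−A) = 0.4800 / 0.4080.
Δx_2 = 0.4800 × (+15) / 0.4080 = 7.20 / 0.4080 ≈ 17.65.

Δx_2 = 17.65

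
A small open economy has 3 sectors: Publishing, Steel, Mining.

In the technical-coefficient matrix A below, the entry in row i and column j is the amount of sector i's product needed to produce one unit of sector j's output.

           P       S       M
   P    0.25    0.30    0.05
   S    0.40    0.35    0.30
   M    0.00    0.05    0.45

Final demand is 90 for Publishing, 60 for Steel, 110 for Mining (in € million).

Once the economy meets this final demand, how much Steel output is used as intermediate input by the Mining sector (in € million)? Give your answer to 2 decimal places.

I − A =
  [   0.75    -0.30    -0.05]
  [  -0.40     0.65    -0.30]
  [   0.00    -0.05     0.55]
Cofactors of I−A, C_ij = (−1)^(i+j)·(minor ij) (rows/columns in the sector order above):
  C_11 = (0.65)(0.55) − (-0.30)(-0.05) = 0.3425
  C_12 = −[(-0.40)(0.55) − (-0.30)(0.00)] = 0.2200
  C_13 = (-0.40)(-0.05) − (0.65)(0.00) = 0.0200
  C_21 = −[(-0.30)(0.55) − (-0.05)(-0.05)] = 0.1675
  C_22 = (0.75)(0.55) − (-0.05)(0.00) = 0.4125
  C_23 = −[(0.75)(-0.05) − (-0.30)(0.00)] = 0.0375
  C_31 = (-0.30)(-0.30) − (-0.05)(0.65) = 0.1225
  C_32 = −[(0.75)(-0.30) − (-0.05)(-0.40)] = 0.2450
  C_33 = (0.75)(0.65) − (-0.30)(-0.40) = 0.3675
det(I−A) = Σ_j (I−A)_1j·C_1j = (0.75)(0.3425) + (-0.30)(0.2200) + (-0.05)(0.0200) = 0.189875
adj(I−A) = Cᵀ =
  [ 0.3425   0.1675   0.1225]
  [ 0.2200   0.4125   0.2450]
  [ 0.0200   0.0375   0.3675]
(I − A)⁻¹ = adj(I−A) / det(I−A) ≈
  [   1.8038     0.8822     0.6452]
  [   1.1587     2.1725     1.2903]
  [   0.1053     0.1975     1.9355]
First solve x = (I − A)⁻¹ d = adj(I−A)·d / det(I−A); in particular x_M = (0.0200·90 + 0.0375·60 + 0.3675·110) / 0.189875 = 44.475 / 0.189875 ≈ 234.2330.
Intermediate flow from S to M: z_SM = a_SM · x_M = 0.30 × 44.475 / 0.189875 = 13.3425 / 0.189875 ≈ 70.27.

z_SM = 70.27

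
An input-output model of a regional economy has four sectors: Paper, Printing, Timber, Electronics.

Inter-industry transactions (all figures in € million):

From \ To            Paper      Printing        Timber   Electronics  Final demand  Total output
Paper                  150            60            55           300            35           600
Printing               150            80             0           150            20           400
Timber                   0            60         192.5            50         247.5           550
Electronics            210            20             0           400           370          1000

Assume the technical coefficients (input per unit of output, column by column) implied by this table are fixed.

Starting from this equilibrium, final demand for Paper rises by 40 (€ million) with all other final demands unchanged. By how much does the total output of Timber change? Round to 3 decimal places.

Δx_3 = 12.075

Technical coefficients a_ij = z_ij / X_j:
  a_11 = 150/600 = 0.25, a_21 = 150/600 = 0.25, a_31 = 0/600 = 0.00, a_41 = 210/600 = 0.35
  a_12 = 60/400 = 0.15, a_22 = 80/400 = 0.20, a_32 = 60/400 = 0.15, a_42 = 20/400 = 0.05
  a_13 = 55/550 = 0.10, a_23 = 0/550 = 0.00, a_33 = 192.5/550 = 0.35, a_43 = 0/550 = 0.00
  a_14 = 300/1000 = 0.30, a_24 = 150/1000 = 0.15, a_34 = 50/1000 = 0.05, a_44 = 400/1000 = 0.40
I − A =
  [   0.75    -0.15    -0.10    -0.30]
  [  -0.25     0.80     0.00    -0.15]
  [   0.00    -0.15     0.65    -0.05]
  [  -0.35    -0.05     0.00     0.60]
Compute the cofactors C_ij = (−1)^(i+j)·(3×3 minor ij) of I−A; the adjugate is their transpose:
adj(I−A) = Cᵀ =
  [ 0.307125   0.077500   0.047250   0.176875]
  [ 0.131625   0.222500   0.020250   0.123125]
  [ 0.045000   0.056250   0.236250   0.056250]
  [ 0.190125   0.063750   0.029250   0.361875]
det(I−A) = Σ_j (I−A)_1j·C_1j = (0.75)(0.307125) + (-0.15)(0.131625) + (-0.10)(0.045000) + (-0.30)(0.190125) = 0.1490625
(I − A)⁻¹ = adj(I−A) / det(I−A) ≈
  [   2.0604     0.5199     0.3170     1.1866]
  [   0.8830     1.4927     0.1358     0.8260]
  [   0.3019     0.3774     1.5849     0.3774]
  [   1.2755     0.4277     0.1962     2.4277]
Δx = (I − A)⁻¹ Δd with Δd having +40 in the Paper component and 0 elsewhere.
So Δx_3 = L_31 · (+40), where L_31 = adj(I−A)_31 / det(I−A) = 0.045000 / 0.1490625.
Δx_3 = 0.045000 × (+40) / 0.1490625 = 1.80 / 0.1490625 ≈ 12.075.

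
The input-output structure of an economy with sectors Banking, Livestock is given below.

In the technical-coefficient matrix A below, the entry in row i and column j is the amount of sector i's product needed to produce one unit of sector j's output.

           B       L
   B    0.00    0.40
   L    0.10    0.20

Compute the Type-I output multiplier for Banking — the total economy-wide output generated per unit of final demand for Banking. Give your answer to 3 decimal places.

m_B = 1.184

I − A =
  [   1.00    -0.40]
  [  -0.10     0.80]
det(I−A) = (1.00)(0.80) − (-0.40)(-0.10) = 0.7600
adj(I−A) = [[0.80, 0.40], [0.10, 1.00]]
(I − A)⁻¹ = adj(I−A) / det(I−A) ≈
  [   1.0526     0.5263]
  [   0.1316     1.3158]
The output multiplier for sector j is the column-j sum of the Leontief inverse (I − A)⁻¹ = adj(I−A) / det(I−A).
Column B of adj(I−A): (0.80, 0.10); det(I−A) = 0.7600.
m_B = (0.80 + 0.10) / 0.7600 = 0.90 / 0.7600 ≈ 1.184.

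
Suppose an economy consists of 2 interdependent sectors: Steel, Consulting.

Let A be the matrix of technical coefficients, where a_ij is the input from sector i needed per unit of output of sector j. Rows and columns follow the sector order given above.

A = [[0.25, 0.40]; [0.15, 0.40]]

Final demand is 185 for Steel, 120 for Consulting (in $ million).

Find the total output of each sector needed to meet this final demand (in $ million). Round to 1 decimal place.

x_S = 407.7, x_C = 301.9

I − A =
  [   0.75    -0.40]
  [  -0.15     0.60]
det(I−A) = (0.75)(0.60) − (-0.40)(-0.15) = 0.3900
adj(I−A) = [[0.60, 0.40], [0.15, 0.75]]
(I − A)⁻¹ = adj(I−A) / det(I−A) ≈
  [   1.5385     1.0256]
  [   0.3846     1.9231]
x = (I − A)⁻¹ d = adj(I−A)·d / det(I−A), with det(I−A) = 0.3900:
  x_S = (0.60·185 + 0.40·120) / 0.3900 = 159.00 / 0.3900 ≈ 407.7
  x_C = (0.15·185 + 0.75·120) / 0.3900 = 117.75 / 0.3900 ≈ 301.9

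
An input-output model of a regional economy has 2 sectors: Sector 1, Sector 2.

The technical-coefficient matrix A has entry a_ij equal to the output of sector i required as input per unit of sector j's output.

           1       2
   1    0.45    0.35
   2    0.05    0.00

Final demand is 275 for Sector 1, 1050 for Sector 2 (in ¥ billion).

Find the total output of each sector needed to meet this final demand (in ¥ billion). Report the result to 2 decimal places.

I − A =
  [   0.55    -0.35]
  [  -0.05     1.00]
det(I−A) = (0.55)(1.00) − (-0.35)(-0.05) = 0.5325
adj(I−A) = [[1.00, 0.35], [0.05, 0.55]]
(I − A)⁻¹ = adj(I−A) / det(I−A) ≈
  [   1.8779     0.6573]
  [   0.0939     1.0329]
x = (I − A)⁻¹ d = adj(I−A)·d / det(I−A), with det(I−A) = 0.5325:
  x_1 = (1.00·275 + 0.35·1050) / 0.5325 = 642.50 / 0.5325 ≈ 1206.57
  x_2 = (0.05·275 + 0.55·1050) / 0.5325 = 591.25 / 0.5325 ≈ 1110.33

x_1 = 1206.57, x_2 = 1110.33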